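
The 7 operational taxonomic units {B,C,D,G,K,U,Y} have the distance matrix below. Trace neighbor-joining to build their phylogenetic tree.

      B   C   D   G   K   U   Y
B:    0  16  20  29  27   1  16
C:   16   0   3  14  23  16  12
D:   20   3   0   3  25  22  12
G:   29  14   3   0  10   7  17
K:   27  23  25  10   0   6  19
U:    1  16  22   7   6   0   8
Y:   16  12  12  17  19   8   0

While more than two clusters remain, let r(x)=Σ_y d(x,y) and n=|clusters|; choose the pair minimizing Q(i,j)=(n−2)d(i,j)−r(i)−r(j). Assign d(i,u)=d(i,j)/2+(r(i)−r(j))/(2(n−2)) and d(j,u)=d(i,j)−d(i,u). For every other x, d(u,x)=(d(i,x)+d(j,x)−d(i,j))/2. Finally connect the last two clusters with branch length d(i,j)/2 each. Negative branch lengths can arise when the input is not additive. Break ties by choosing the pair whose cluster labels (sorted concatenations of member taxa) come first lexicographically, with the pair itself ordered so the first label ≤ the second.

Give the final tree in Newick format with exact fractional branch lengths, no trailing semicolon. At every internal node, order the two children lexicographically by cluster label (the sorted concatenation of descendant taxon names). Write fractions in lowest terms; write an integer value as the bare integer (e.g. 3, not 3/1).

((((B:27/5,U:-22/5):111/16,Y:73/16):37/16,(C:2,D:1):87/16):69/32,(G:7/3,K:23/3):69/32)

iteration 1: select B,U (d=1, Q=-164); attach at lengths (27/5, -22/5); label the merged cluster BU
  updated: d(BU,C)=31/2, d(BU,D)=41/2, d(BU,G)=35/2, d(BU,K)=16, d(BU,Y)=23/2
iteration 2: select C,D (d=3, Q=-119); attach at lengths (2, 1); label the merged cluster CD
  updated: d(BU,CD)=33/2, d(CD,G)=7, d(CD,K)=45/2, d(CD,Y)=21/2
iteration 3: select G,K (d=10, Q=-89); attach at lengths (7/3, 23/3); label the merged cluster GK
  updated: d(BU,GK)=47/4, d(CD,GK)=39/4, d(GK,Y)=13
iteration 4: select BU,Y (d=23/2, Q=-207/4); attach at lengths (111/16, 73/16); label the merged cluster BUY
  updated: d(BUY,CD)=31/4, d(BUY,GK)=53/8
iteration 5: select BUY,CD (d=31/4, Q=-193/8); attach at lengths (37/16, 87/16); label the merged cluster BCDUY
  updated: d(BCDUY,GK)=69/16
iteration 6: select BCDUY,GK (d=69/16); attach at lengths (69/32, 69/32); label the merged cluster BCDGKUY
final tree: ((((B:27/5,U:-22/5):111/16,Y:73/16):37/16,(C:2,D:1):87/16):69/32,(G:7/3,K:23/3):69/32)
total length: 601/16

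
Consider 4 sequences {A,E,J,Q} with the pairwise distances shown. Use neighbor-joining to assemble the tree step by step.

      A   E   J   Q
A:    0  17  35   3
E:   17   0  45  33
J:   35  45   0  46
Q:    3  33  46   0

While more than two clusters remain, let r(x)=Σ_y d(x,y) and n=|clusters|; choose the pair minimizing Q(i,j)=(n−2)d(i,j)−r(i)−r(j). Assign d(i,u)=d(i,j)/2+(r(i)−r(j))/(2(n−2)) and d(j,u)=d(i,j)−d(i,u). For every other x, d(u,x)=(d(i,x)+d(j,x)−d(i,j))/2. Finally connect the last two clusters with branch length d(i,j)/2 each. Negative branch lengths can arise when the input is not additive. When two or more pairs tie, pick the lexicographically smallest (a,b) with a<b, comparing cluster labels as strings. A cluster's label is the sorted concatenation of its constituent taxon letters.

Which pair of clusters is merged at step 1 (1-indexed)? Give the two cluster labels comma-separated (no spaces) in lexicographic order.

A,Q

1. join A+Q (d=3, Q=-131) ⇒ AQ; edges |A|=-21/4, |Q|=33/4
  updated: d(AQ,E)=47/2, d(AQ,J)=39
2. join AQ+E (d=47/2, Q=-215/2) ⇒ AEQ; edges |AQ|=35/4, |E|=59/4
  updated: d(AEQ,J)=121/4
3. join AEQ+J (d=121/4) ⇒ AEJQ; edges |AEQ|=121/8, |J|=121/8
final tree: (((A:-21/4,Q:33/4):35/4,E:59/4):121/8,J:121/8)
total length: 227/4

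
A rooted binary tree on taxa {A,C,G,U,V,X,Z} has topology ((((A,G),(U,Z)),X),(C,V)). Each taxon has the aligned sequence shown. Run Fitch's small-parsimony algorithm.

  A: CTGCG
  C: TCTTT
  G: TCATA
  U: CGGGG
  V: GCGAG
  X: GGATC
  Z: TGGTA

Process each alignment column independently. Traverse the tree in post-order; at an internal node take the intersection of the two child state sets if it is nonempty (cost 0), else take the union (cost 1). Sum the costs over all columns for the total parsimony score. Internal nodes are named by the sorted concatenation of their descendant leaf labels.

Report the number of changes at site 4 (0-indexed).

4

[col 0] AG: children A:{C}, G:{T} ∪→ {C,T}; cost 1
[col 0] UZ: children U:{C}, Z:{T} ∪→ {C,T}; cost 1
[col 0] AGUZ: children AG:{C,T}, UZ:{C,T} ∩→ {C,T}; cost 0
[col 0] AGUXZ: children AGUZ:{C,T}, X:{G} ∪→ {C,G,T}; cost 1
[col 0] CV: children C:{T}, V:{G} ∪→ {G,T}; cost 1
[col 0] ACGUVXZ: children AGUXZ:{C,G,T}, CV:{G,T} ∩→ {G,T}; cost 0
[col 1] AG: children A:{T}, G:{C} ∪→ {C,T}; cost 1
[col 1] UZ: children U:{G}, Z:{G} ∩→ {G}; cost 0
[col 1] AGUZ: children AG:{C,T}, UZ:{G} ∪→ {C,G,T}; cost 1
[col 1] AGUXZ: children AGUZ:{C,G,T}, X:{G} ∩→ {G}; cost 0
[col 1] CV: children C:{C}, V:{C} ∩→ {C}; cost 0
[col 1] ACGUVXZ: children AGUXZ:{G}, CV:{C} ∪→ {C,G}; cost 1
[col 2] AG: children A:{G}, G:{A} ∪→ {A,G}; cost 1
[col 2] UZ: children U:{G}, Z:{G} ∩→ {G}; cost 0
[col 2] AGUZ: children AG:{A,G}, UZ:{G} ∩→ {G}; cost 0
[col 2] AGUXZ: children AGUZ:{G}, X:{A} ∪→ {A,G}; cost 1
[col 2] CV: children C:{T}, V:{G} ∪→ {G,T}; cost 1
[col 2] ACGUVXZ: children AGUXZ:{A,G}, CV:{G,T} ∩→ {G}; cost 0
[col 3] AG: children A:{C}, G:{T} ∪→ {C,T}; cost 1
[col 3] UZ: children U:{G}, Z:{T} ∪→ {G,T}; cost 1
[col 3] AGUZ: children AG:{C,T}, UZ:{G,T} ∩→ {T}; cost 0
[col 3] AGUXZ: children AGUZ:{T}, X:{T} ∩→ {T}; cost 0
[col 3] CV: children C:{T}, V:{A} ∪→ {A,T}; cost 1
[col 3] ACGUVXZ: children AGUXZ:{T}, CV:{A,T} ∩→ {T}; cost 0
[col 4] AG: children A:{G}, G:{A} ∪→ {A,G}; cost 1
[col 4] UZ: children U:{G}, Z:{A} ∪→ {A,G}; cost 1
[col 4] AGUZ: children AG:{A,G}, UZ:{A,G} ∩→ {A,G}; cost 0
[col 4] AGUXZ: children AGUZ:{A,G}, X:{C} ∪→ {A,C,G}; cost 1
[col 4] CV: children C:{T}, V:{G} ∪→ {G,T}; cost 1
[col 4] ACGUVXZ: children AGUXZ:{A,C,G}, CV:{G,T} ∩→ {G}; cost 0
per-site changes: [4, 3, 3, 3, 4]; total = 17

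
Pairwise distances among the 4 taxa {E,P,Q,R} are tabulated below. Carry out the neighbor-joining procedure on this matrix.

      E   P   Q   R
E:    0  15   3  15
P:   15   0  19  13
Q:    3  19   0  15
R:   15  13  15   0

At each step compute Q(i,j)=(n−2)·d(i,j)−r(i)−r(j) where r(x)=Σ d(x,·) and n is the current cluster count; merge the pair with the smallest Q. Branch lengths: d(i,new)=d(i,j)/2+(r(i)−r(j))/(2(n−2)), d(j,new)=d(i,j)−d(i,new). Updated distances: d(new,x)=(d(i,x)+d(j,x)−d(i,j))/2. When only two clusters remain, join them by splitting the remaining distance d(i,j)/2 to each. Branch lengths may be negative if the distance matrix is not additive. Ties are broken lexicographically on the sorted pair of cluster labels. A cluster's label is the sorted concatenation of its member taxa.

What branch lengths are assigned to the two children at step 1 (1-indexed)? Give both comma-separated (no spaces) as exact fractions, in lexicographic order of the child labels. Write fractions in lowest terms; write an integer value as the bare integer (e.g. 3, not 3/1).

1/2,5/2

step 1: merge (E,Q) at d=3, Q=-64; branch lengths E→1/2, Q→5/2; new cluster EQ
  updated: d(EQ,P)=31/2, d(EQ,R)=27/2
step 2: merge (EQ,P) at d=31/2, Q=-42; branch lengths EQ→8, P→15/2; new cluster EPQ
  updated: d(EPQ,R)=11/2
step 3: merge (EPQ,R) at d=11/2; branch lengths EPQ→11/4, R→11/4; new cluster EPQR
final tree: (((E:1/2,Q:5/2):8,P:15/2):11/4,R:11/4)
total length: 24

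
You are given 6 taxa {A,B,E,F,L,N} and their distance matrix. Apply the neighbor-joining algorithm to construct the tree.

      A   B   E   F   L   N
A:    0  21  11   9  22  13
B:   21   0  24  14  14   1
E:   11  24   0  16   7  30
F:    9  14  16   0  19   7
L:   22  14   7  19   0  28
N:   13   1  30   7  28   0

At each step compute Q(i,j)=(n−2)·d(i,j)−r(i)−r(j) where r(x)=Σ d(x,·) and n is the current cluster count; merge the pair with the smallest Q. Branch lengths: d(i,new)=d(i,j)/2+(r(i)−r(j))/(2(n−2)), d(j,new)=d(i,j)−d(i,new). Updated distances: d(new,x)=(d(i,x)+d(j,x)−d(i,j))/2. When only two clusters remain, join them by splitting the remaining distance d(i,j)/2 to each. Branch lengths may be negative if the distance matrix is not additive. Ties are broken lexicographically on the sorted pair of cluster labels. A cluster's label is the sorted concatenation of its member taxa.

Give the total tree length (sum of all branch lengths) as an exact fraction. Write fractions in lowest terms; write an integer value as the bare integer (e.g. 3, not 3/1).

275/8

step 1: merge (E,L) at d=7, Q=-150; branch lengths E→13/4, L→15/4; new cluster EL
  updated: d(A,EL)=13, d(B,EL)=31/2, d(EL,F)=14, d(EL,N)=51/2
step 2: merge (B,N) at d=1, Q=-95; branch lengths B→4/3, N→-1/3; new cluster BN
  updated: d(A,BN)=33/2, d(BN,EL)=20, d(BN,F)=10
step 3: merge (A,EL) at d=13, Q=-119/2; branch lengths A→35/8, EL→69/8; new cluster AEL
  updated: d(AEL,BN)=47/4, d(AEL,F)=5
step 4: merge (AEL,BN) at d=47/4, Q=-107/4; branch lengths AEL→27/8, BN→67/8; new cluster ABELN
  updated: d(ABELN,F)=13/8
step 5: merge (ABELN,F) at d=13/8; branch lengths ABELN→13/16, F→13/16; new cluster ABEFLN
final tree: (((A:35/8,(E:13/4,L:15/4):69/8):27/8,(B:4/3,N:-1/3):67/8):13/16,F:13/16)
total length: 275/8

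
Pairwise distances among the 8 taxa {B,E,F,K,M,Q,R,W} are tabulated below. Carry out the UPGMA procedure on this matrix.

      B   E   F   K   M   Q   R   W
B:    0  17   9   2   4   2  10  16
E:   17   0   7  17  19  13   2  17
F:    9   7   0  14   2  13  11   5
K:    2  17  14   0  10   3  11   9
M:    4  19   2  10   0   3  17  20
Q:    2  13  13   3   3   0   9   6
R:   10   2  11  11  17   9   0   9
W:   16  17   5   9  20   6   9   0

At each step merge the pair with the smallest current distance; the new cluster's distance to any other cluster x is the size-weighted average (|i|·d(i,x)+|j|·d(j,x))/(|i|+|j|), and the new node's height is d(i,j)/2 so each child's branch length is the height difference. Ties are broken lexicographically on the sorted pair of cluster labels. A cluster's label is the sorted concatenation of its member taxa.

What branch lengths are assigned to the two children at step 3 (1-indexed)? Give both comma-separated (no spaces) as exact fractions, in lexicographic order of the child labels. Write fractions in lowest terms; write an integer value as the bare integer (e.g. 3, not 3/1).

1,1

iteration 1: select B,K (d=2); attach at lengths (1, 1); label the merged cluster BK
  updated: d(BK,E)=17, d(BK,F)=23/2, d(BK,M)=7, d(BK,Q)=5/2, d(BK,R)=21/2, d(BK,W)=25/2
iteration 2: select E,R (d=2); attach at lengths (1, 1); label the merged cluster ER
  updated: d(BK,ER)=55/4, d(ER,F)=9, d(ER,M)=18, d(ER,Q)=11, d(ER,W)=13
iteration 3: select F,M (d=2); attach at lengths (1, 1); label the merged cluster FM
  updated: d(BK,FM)=37/4, d(ER,FM)=27/2, d(FM,Q)=8, d(FM,W)=25/2
iteration 4: select BK,Q (d=5/2); attach at lengths (1/4, 5/4); label the merged cluster BKQ
  updated: d(BKQ,ER)=77/6, d(BKQ,FM)=53/6, d(BKQ,W)=31/3
iteration 5: select BKQ,FM (d=53/6); attach at lengths (19/6, 41/12); label the merged cluster BFKMQ
  updated: d(BFKMQ,ER)=131/10, d(BFKMQ,W)=56/5
iteration 6: select BFKMQ,W (d=56/5); attach at lengths (71/60, 28/5); label the merged cluster BFKMQW
  updated: d(BFKMQW,ER)=157/12
iteration 7: select BFKMQW,ER (d=157/12); attach at lengths (113/120, 133/24); label the merged cluster BEFKMQRW
final tree: (((((B:1,K:1):1/4,Q:5/4):19/6,(F:1,M:1):41/12):71/60,W:28/5):113/120,(E:1,R:1):133/24)
total length: 547/20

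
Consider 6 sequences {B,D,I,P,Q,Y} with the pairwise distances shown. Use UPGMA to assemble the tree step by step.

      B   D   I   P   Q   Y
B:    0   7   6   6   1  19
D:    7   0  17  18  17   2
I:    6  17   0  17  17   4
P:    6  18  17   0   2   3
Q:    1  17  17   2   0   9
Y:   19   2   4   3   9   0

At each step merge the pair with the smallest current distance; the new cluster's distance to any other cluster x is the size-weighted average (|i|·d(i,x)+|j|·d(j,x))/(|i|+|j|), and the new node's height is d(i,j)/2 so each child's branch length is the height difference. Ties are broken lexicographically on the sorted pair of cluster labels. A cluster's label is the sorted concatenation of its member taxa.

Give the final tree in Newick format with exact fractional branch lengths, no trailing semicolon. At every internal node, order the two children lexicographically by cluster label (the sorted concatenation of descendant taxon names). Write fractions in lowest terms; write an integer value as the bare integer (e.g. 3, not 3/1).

iteration 1: select B,Q (d=1); attach at lengths (1/2, 1/2); label the merged cluster BQ
  updated: d(BQ,D)=12, d(BQ,I)=23/2, d(BQ,P)=4, d(BQ,Y)=14
iteration 2: select D,Y (d=2); attach at lengths (1, 1); label the merged cluster DY
  updated: d(BQ,DY)=13, d(DY,I)=21/2, d(DY,P)=21/2
iteration 3: select BQ,P (d=4); attach at lengths (3/2, 2); label the merged cluster BPQ
  updated: d(BPQ,DY)=73/6, d(BPQ,I)=40/3
iteration 4: select DY,I (d=21/2); attach at lengths (17/4, 21/4); label the merged cluster DIY
  updated: d(BPQ,DIY)=113/9
iteration 5: select BPQ,DIY (d=113/9); attach at lengths (77/18, 37/36); label the merged cluster BDIPQY
final tree: (((B:1/2,Q:1/2):3/2,P:2):77/18,((D:1,Y:1):17/4,I:21/4):37/36)
total length: 767/36

(((B:1/2,Q:1/2):3/2,P:2):77/18,((D:1,Y:1):17/4,I:21/4):37/36)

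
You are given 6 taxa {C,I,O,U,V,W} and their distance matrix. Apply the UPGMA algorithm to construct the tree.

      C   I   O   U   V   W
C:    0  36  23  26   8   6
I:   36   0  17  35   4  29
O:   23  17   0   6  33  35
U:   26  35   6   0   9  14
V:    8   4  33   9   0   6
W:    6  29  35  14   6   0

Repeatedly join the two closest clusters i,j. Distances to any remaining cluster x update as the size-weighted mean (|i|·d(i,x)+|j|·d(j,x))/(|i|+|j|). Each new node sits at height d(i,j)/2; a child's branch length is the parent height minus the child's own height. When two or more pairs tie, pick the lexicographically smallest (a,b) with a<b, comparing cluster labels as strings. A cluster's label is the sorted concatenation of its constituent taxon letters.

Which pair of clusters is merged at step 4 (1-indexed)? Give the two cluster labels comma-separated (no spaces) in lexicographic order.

CW,IV

step 1: merge (I,V) at d=4; branch lengths I→2, V→2; new cluster IV
  updated: d(C,IV)=22, d(IV,O)=25, d(IV,U)=22, d(IV,W)=35/2
step 2: merge (C,W) at d=6; branch lengths C→3, W→3; new cluster CW
  updated: d(CW,IV)=79/4, d(CW,O)=29, d(CW,U)=20
step 3: merge (O,U) at d=6; branch lengths O→3, U→3; new cluster OU
  updated: d(CW,OU)=49/2, d(IV,OU)=47/2
step 4: merge (CW,IV) at d=79/4; branch lengths CW→55/8, IV→63/8; new cluster CIVW
  updated: d(CIVW,OU)=24
step 5: merge (CIVW,OU) at d=24; branch lengths CIVW→17/8, OU→9; new cluster CIOUVW
final tree: (((C:3,W:3):55/8,(I:2,V:2):63/8):17/8,(O:3,U:3):9)
total length: 335/8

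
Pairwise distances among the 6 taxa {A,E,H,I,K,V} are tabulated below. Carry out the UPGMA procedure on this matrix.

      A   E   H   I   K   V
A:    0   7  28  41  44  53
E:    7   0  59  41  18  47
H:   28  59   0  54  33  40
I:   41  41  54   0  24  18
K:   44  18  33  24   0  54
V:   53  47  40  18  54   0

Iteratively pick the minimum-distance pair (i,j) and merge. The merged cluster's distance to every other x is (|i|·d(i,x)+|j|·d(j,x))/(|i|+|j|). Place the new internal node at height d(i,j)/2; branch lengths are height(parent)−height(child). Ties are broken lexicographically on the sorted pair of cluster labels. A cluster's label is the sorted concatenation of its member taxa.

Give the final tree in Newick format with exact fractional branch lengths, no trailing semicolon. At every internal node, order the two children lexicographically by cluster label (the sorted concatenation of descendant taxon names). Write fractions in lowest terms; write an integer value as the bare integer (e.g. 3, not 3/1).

((((A:7/2,E:7/2):12,K:31/2):9/2,H:20):17/8,(I:9,V:9):105/8)

1. join A+E (d=7) ⇒ AE; edges |A|=7/2, |E|=7/2
  updated: d(AE,H)=87/2, d(AE,I)=41, d(AE,K)=31, d(AE,V)=50
2. join I+V (d=18) ⇒ IV; edges |I|=9, |V|=9
  updated: d(AE,IV)=91/2, d(H,IV)=47, d(IV,K)=39
3. join AE+K (d=31) ⇒ AEK; edges |AE|=12, |K|=31/2
  updated: d(AEK,H)=40, d(AEK,IV)=130/3
4. join AEK+H (d=40) ⇒ AEHK; edges |AEK|=9/2, |H|=20
  updated: d(AEHK,IV)=177/4
5. join AEHK+IV (d=177/4) ⇒ AEHIKV; edges |AEHK|=17/8, |IV|=105/8
final tree: ((((A:7/2,E:7/2):12,K:31/2):9/2,H:20):17/8,(I:9,V:9):105/8)
total length: 369/4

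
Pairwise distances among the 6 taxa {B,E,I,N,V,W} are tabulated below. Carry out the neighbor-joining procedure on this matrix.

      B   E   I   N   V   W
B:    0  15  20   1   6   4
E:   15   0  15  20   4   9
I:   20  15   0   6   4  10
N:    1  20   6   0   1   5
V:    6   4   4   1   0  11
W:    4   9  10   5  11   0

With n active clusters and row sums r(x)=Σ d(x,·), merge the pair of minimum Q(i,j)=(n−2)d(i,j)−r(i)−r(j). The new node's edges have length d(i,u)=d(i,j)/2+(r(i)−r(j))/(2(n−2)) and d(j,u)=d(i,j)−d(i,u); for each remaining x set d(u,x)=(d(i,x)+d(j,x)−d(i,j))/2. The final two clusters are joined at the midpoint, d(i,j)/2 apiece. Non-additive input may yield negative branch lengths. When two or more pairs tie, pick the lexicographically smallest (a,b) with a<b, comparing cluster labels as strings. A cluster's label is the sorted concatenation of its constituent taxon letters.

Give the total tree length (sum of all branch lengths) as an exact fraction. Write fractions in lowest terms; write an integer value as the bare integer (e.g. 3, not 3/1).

step 1: merge (B,N) at d=1, Q=-75; branch lengths B→17/8, N→-9/8; new cluster BN
  updated: d(BN,E)=17, d(BN,I)=25/2, d(BN,V)=3, d(BN,W)=4
step 2: merge (BN,W) at d=4, Q=-117/2; branch lengths BN→29/12, W→19/12; new cluster BNW
  updated: d(BNW,E)=11, d(BNW,I)=37/4, d(BNW,V)=5
step 3: merge (BNW,I) at d=37/4, Q=-35; branch lengths BNW→31/8, I→43/8; new cluster BINW
  updated: d(BINW,E)=67/8, d(BINW,V)=-1/8
step 4: merge (BINW,E) at d=67/8, Q=-49/4; branch lengths BINW→17/8, E→25/4; new cluster BEINW
  updated: d(BEINW,V)=-9/4
step 5: merge (BEINW,V) at d=-9/4; branch lengths BEINW→-9/8, V→-9/8; new cluster BEINVW
final tree: (((((B:17/8,N:-9/8):29/12,W:19/12):31/8,I:43/8):17/8,E:25/4):-9/8,V:-9/8)
total length: 163/8

163/8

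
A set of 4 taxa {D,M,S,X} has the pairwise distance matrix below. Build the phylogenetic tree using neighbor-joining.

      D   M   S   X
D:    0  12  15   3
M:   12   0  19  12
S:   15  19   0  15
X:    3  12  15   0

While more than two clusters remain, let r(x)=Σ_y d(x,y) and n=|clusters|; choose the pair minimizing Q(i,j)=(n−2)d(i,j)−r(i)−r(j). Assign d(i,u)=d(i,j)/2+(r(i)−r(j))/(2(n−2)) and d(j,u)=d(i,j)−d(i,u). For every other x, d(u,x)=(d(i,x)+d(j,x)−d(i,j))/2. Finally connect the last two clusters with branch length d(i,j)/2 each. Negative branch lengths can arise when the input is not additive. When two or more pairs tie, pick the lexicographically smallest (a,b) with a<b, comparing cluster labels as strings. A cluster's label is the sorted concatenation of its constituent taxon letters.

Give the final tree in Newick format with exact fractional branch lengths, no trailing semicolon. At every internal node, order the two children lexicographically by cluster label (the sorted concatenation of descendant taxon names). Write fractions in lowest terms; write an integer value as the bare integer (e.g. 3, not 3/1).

iteration 1: select D,X (d=3, Q=-54); attach at lengths (3/2, 3/2); label the merged cluster DX
  updated: d(DX,M)=21/2, d(DX,S)=27/2
iteration 2: select DX,M (d=21/2, Q=-43); attach at lengths (5/2, 8); label the merged cluster DMX
  updated: d(DMX,S)=11
iteration 3: select DMX,S (d=11); attach at lengths (11/2, 11/2); label the merged cluster DMSX
final tree: (((D:3/2,X:3/2):5/2,M:8):11/2,S:11/2)
total length: 49/2

(((D:3/2,X:3/2):5/2,M:8):11/2,S:11/2)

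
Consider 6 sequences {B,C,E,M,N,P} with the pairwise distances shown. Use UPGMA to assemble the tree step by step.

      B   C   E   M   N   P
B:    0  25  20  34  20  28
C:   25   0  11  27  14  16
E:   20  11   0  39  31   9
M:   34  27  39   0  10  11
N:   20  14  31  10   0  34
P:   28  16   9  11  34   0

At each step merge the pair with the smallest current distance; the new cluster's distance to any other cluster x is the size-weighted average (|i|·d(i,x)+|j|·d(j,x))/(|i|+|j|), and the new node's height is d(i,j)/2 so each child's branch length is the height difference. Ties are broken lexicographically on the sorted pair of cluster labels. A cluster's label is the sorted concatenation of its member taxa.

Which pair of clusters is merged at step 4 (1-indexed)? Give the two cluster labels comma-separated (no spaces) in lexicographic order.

B,CEP

iteration 1: select E,P (d=9); attach at lengths (9/2, 9/2); label the merged cluster EP
  updated: d(B,EP)=24, d(C,EP)=27/2, d(EP,M)=25, d(EP,N)=65/2
iteration 2: select M,N (d=10); attach at lengths (5, 5); label the merged cluster MN
  updated: d(B,MN)=27, d(C,MN)=41/2, d(EP,MN)=115/4
iteration 3: select C,EP (d=27/2); attach at lengths (27/4, 9/4); label the merged cluster CEP
  updated: d(B,CEP)=73/3, d(CEP,MN)=26
iteration 4: select B,CEP (d=73/3); attach at lengths (73/6, 65/12); label the merged cluster BCEP
  updated: d(BCEP,MN)=105/4
iteration 5: select BCEP,MN (d=105/4); attach at lengths (23/24, 65/8); label the merged cluster BCEMNP
final tree: ((B:73/6,(C:27/4,(E:9/2,P:9/2):9/4):65/12):23/24,(M:5,N:5):65/8)
total length: 164/3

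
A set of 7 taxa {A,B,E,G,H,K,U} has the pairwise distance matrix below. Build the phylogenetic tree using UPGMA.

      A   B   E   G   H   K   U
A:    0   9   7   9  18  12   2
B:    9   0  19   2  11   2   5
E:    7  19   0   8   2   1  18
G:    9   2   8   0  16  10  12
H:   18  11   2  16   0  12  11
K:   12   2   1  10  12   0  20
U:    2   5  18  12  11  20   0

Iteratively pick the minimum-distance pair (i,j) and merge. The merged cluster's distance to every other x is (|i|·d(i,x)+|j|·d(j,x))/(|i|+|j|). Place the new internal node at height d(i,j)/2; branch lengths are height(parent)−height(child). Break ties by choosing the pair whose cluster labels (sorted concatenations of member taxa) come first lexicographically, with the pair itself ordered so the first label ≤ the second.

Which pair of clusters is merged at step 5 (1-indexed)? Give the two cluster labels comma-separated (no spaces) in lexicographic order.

AU,BG

iteration 1: select E,K (d=1); attach at lengths (1/2, 1/2); label the merged cluster EK
  updated: d(A,EK)=19/2, d(B,EK)=21/2, d(EK,G)=9, d(EK,H)=7, d(EK,U)=19
iteration 2: select A,U (d=2); attach at lengths (1, 1); label the merged cluster AU
  updated: d(AU,B)=7, d(AU,EK)=57/4, d(AU,G)=21/2, d(AU,H)=29/2
iteration 3: select B,G (d=2); attach at lengths (1, 1); label the merged cluster BG
  updated: d(AU,BG)=35/4, d(BG,EK)=39/4, d(BG,H)=27/2
iteration 4: select EK,H (d=7); attach at lengths (3, 7/2); label the merged cluster EHK
  updated: d(AU,EHK)=43/3, d(BG,EHK)=11
iteration 5: select AU,BG (d=35/4); attach at lengths (27/8, 27/8); label the merged cluster ABGU
  updated: d(ABGU,EHK)=38/3
iteration 6: select ABGU,EHK (d=38/3); attach at lengths (47/24, 17/6); label the merged cluster ABEGHKU
final tree: (((A:1,U:1):27/8,(B:1,G:1):27/8):47/24,((E:1/2,K:1/2):3,H:7/2):17/6)
total length: 553/24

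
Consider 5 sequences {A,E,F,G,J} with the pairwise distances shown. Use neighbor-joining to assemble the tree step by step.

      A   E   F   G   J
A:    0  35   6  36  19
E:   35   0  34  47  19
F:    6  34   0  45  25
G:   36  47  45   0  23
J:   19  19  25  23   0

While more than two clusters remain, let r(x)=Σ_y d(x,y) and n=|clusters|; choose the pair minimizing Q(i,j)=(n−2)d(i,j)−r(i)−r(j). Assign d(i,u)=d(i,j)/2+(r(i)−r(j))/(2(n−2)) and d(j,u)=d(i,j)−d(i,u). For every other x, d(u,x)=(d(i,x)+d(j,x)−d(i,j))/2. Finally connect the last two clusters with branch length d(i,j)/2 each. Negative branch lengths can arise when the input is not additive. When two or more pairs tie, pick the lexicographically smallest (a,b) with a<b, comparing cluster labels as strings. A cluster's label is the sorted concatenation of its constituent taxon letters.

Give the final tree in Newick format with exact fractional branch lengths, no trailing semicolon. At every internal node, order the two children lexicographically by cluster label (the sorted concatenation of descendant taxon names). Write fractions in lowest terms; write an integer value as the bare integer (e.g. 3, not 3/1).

step 1: merge (A,F) at d=6, Q=-188; branch lengths A→2/3, F→16/3; new cluster AF
  updated: d(AF,E)=63/2, d(AF,G)=75/2, d(AF,J)=19
step 2: merge (AF,E) at d=63/2, Q=-245/2; branch lengths AF→107/8, E→145/8; new cluster AEF
  updated: d(AEF,G)=53/2, d(AEF,J)=13/4
step 3: merge (AEF,G) at d=53/2, Q=-211/4; branch lengths AEF→27/8, G→185/8; new cluster AEFG
  updated: d(AEFG,J)=-1/8
step 4: merge (AEFG,J) at d=-1/8; branch lengths AEFG→-1/16, J→-1/16; new cluster AEFGJ
final tree: ((((A:2/3,F:16/3):107/8,E:145/8):27/8,G:185/8):-1/16,J:-1/16)
total length: 511/8

((((A:2/3,F:16/3):107/8,E:145/8):27/8,G:185/8):-1/16,J:-1/16)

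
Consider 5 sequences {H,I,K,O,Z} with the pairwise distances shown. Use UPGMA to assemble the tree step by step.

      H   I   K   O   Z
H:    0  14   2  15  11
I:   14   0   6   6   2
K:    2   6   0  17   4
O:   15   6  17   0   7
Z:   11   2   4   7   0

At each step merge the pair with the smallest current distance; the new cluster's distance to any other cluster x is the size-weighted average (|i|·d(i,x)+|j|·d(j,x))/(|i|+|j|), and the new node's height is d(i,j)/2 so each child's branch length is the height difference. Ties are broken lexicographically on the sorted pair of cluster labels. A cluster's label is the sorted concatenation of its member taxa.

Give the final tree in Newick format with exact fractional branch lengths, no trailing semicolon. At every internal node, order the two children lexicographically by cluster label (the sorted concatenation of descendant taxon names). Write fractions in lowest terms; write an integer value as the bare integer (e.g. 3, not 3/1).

step 1: merge (H,K) at d=2; branch lengths H→1, K→1; new cluster HK
  updated: d(HK,I)=10, d(HK,O)=16, d(HK,Z)=15/2
step 2: merge (I,Z) at d=2; branch lengths I→1, Z→1; new cluster IZ
  updated: d(HK,IZ)=35/4, d(IZ,O)=13/2
step 3: merge (IZ,O) at d=13/2; branch lengths IZ→9/4, O→13/4; new cluster IOZ
  updated: d(HK,IOZ)=67/6
step 4: merge (HK,IOZ) at d=67/6; branch lengths HK→55/12, IOZ→7/3; new cluster HIKOZ
final tree: ((H:1,K:1):55/12,((I:1,Z:1):9/4,O:13/4):7/3)
total length: 197/12

((H:1,K:1):55/12,((I:1,Z:1):9/4,O:13/4):7/3)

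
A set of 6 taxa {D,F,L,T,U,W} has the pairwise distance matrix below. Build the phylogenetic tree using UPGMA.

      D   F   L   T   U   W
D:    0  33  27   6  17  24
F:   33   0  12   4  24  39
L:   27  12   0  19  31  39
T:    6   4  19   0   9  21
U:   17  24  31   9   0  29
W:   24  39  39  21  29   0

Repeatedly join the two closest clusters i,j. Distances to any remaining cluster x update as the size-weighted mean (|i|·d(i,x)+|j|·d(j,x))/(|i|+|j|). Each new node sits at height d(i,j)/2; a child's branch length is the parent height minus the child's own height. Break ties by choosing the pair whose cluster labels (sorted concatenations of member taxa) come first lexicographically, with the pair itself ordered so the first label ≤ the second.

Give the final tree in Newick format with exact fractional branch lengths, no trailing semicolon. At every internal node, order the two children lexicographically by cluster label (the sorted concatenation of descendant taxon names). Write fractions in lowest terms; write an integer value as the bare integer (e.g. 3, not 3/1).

(((D:17/2,U:17/2):7/3,((F:2,T:2):23/4,L:31/4):37/12):131/30,W:76/5)

step 1: merge (F,T) at d=4; branch lengths F→2, T→2; new cluster FT
  updated: d(D,FT)=39/2, d(FT,L)=31/2, d(FT,U)=33/2, d(FT,W)=30
step 2: merge (FT,L) at d=31/2; branch lengths FT→23/4, L→31/4; new cluster FLT
  updated: d(D,FLT)=22, d(FLT,U)=64/3, d(FLT,W)=33
step 3: merge (D,U) at d=17; branch lengths D→17/2, U→17/2; new cluster DU
  updated: d(DU,FLT)=65/3, d(DU,W)=53/2
step 4: merge (DU,FLT) at d=65/3; branch lengths DU→7/3, FLT→37/12; new cluster DFLTU
  updated: d(DFLTU,W)=152/5
step 5: merge (DFLTU,W) at d=152/5; branch lengths DFLTU→131/30, W→76/5; new cluster DFLTUW
final tree: (((D:17/2,U:17/2):7/3,((F:2,T:2):23/4,L:31/4):37/12):131/30,W:76/5)
total length: 3569/60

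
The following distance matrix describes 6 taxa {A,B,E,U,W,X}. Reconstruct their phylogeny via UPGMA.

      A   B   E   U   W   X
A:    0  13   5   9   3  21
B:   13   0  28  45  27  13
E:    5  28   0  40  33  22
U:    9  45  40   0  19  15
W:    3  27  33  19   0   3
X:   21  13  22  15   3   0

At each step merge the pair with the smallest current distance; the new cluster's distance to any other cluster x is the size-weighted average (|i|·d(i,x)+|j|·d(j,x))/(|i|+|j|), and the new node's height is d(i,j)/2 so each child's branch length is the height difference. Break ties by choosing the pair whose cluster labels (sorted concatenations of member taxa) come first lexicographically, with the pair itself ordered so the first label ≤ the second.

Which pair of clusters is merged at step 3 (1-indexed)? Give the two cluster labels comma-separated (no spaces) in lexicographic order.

AWX,U

step 1: merge (A,W) at d=3; branch lengths A→3/2, W→3/2; new cluster AW
  updated: d(AW,B)=20, d(AW,E)=19, d(AW,U)=14, d(AW,X)=12
step 2: merge (AW,X) at d=12; branch lengths AW→9/2, X→6; new cluster AWX
  updated: d(AWX,B)=53/3, d(AWX,E)=20, d(AWX,U)=43/3
step 3: merge (AWX,U) at d=43/3; branch lengths AWX→7/6, U→43/6; new cluster AUWX
  updated: d(AUWX,B)=49/2, d(AUWX,E)=25
step 4: merge (AUWX,B) at d=49/2; branch lengths AUWX→61/12, B→49/4; new cluster ABUWX
  updated: d(ABUWX,E)=128/5
step 5: merge (ABUWX,E) at d=128/5; branch lengths ABUWX→11/20, E→64/5; new cluster ABEUWX
final tree: (((((A:3/2,W:3/2):9/2,X:6):7/6,U:43/6):61/12,B:49/4):11/20,E:64/5)
total length: 3151/60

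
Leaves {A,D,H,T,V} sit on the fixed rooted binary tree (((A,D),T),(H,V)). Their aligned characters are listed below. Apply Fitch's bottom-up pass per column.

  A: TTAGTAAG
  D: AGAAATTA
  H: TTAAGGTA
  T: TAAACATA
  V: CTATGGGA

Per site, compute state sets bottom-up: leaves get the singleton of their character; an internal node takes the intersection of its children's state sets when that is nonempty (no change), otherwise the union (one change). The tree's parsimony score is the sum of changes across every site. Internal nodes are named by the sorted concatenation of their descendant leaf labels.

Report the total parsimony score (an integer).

AD@0: {T} ∪ {A} = {A,T} (union, +1)
ADT@0: {A,T} ∩ {T} = {T} (intersection, +0)
HV@0: {T} ∪ {C} = {C,T} (union, +1)
ADHTV@0: {T} ∩ {C,T} = {T} (intersection, +0)
AD@1: {T} ∪ {G} = {G,T} (union, +1)
ADT@1: {G,T} ∪ {A} = {A,G,T} (union, +1)
HV@1: {T} ∩ {T} = {T} (intersection, +0)
ADHTV@1: {A,G,T} ∩ {T} = {T} (intersection, +0)
AD@2: {A} ∩ {A} = {A} (intersection, +0)
ADT@2: {A} ∩ {A} = {A} (intersection, +0)
HV@2: {A} ∩ {A} = {A} (intersection, +0)
ADHTV@2: {A} ∩ {A} = {A} (intersection, +0)
AD@3: {G} ∪ {A} = {A,G} (union, +1)
ADT@3: {A,G} ∩ {A} = {A} (intersection, +0)
HV@3: {A} ∪ {T} = {A,T} (union, +1)
ADHTV@3: {A} ∩ {A,T} = {A} (intersection, +0)
AD@4: {T} ∪ {A} = {A,T} (union, +1)
ADT@4: {A,T} ∪ {C} = {A,C,T} (union, +1)
HV@4: {G} ∩ {G} = {G} (intersection, +0)
ADHTV@4: {A,C,T} ∪ {G} = {A,C,G,T} (union, +1)
AD@5: {A} ∪ {T} = {A,T} (union, +1)
ADT@5: {A,T} ∩ {A} = {A} (intersection, +0)
HV@5: {G} ∩ {G} = {G} (intersection, +0)
ADHTV@5: {A} ∪ {G} = {A,G} (union, +1)
AD@6: {A} ∪ {T} = {A,T} (union, +1)
ADT@6: {A,T} ∩ {T} = {T} (intersection, +0)
HV@6: {T} ∪ {G} = {G,T} (union, +1)
ADHTV@6: {T} ∩ {G,T} = {T} (intersection, +0)
AD@7: {G} ∪ {A} = {A,G} (union, +1)
ADT@7: {A,G} ∩ {A} = {A} (intersection, +0)
HV@7: {A} ∩ {A} = {A} (intersection, +0)
ADHTV@7: {A} ∩ {A} = {A} (intersection, +0)
per-site changes: [2, 2, 0, 2, 3, 2, 2, 1]; total = 14

14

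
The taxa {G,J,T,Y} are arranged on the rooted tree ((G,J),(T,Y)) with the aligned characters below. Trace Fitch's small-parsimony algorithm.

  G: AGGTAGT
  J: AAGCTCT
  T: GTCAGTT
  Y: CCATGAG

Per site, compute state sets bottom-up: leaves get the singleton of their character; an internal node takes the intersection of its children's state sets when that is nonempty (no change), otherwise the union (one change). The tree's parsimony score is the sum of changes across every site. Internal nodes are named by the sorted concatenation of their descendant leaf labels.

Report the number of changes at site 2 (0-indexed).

site 0, node GJ: G={A} ∩ J={A} → {A} (+0)
site 0, node TY: T={G} ∪ Y={C} → {C,G} (+1)
site 0, node GJTY: GJ={A} ∪ TY={C,G} → {A,C,G} (+1)
site 1, node GJ: G={G} ∪ J={A} → {A,G} (+1)
site 1, node TY: T={T} ∪ Y={C} → {C,T} (+1)
site 1, node GJTY: GJ={A,G} ∪ TY={C,T} → {A,C,G,T} (+1)
site 2, node GJ: G={G} ∩ J={G} → {G} (+0)
site 2, node TY: T={C} ∪ Y={A} → {A,C} (+1)
site 2, node GJTY: GJ={G} ∪ TY={A,C} → {A,C,G} (+1)
site 3, node GJ: G={T} ∪ J={C} → {C,T} (+1)
site 3, node TY: T={A} ∪ Y={T} → {A,T} (+1)
site 3, node GJTY: GJ={C,T} ∩ TY={A,T} → {T} (+0)
site 4, node GJ: G={A} ∪ J={T} → {A,T} (+1)
site 4, node TY: T={G} ∩ Y={G} → {G} (+0)
site 4, node GJTY: GJ={A,T} ∪ TY={G} → {A,G,T} (+1)
site 5, node GJ: G={G} ∪ J={C} → {C,G} (+1)
site 5, node TY: T={T} ∪ Y={A} → {A,T} (+1)
site 5, node GJTY: GJ={C,G} ∪ TY={A,T} → {A,C,G,T} (+1)
site 6, node GJ: G={T} ∩ J={T} → {T} (+0)
site 6, node TY: T={T} ∪ Y={G} → {G,T} (+1)
site 6, node GJTY: GJ={T} ∩ TY={G,T} → {T} (+0)
per-site changes: [2, 3, 2, 2, 2, 3, 1]; total = 15

2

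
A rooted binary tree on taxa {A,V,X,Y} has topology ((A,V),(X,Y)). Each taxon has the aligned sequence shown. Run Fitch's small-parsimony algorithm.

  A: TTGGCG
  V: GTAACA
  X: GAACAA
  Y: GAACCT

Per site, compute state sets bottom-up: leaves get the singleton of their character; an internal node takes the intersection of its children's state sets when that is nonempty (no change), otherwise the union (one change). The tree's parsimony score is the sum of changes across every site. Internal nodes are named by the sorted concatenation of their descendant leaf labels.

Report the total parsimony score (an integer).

8

AV@0: {T} ∪ {G} = {G,T} (union, +1)
XY@0: {G} ∩ {G} = {G} (intersection, +0)
AVXY@0: {G,T} ∩ {G} = {G} (intersection, +0)
AV@1: {T} ∩ {T} = {T} (intersection, +0)
XY@1: {A} ∩ {A} = {A} (intersection, +0)
AVXY@1: {T} ∪ {A} = {A,T} (union, +1)
AV@2: {G} ∪ {A} = {A,G} (union, +1)
XY@2: {A} ∩ {A} = {A} (intersection, +0)
AVXY@2: {A,G} ∩ {A} = {A} (intersection, +0)
AV@3: {G} ∪ {A} = {A,G} (union, +1)
XY@3: {C} ∩ {C} = {C} (intersection, +0)
AVXY@3: {A,G} ∪ {C} = {A,C,G} (union, +1)
AV@4: {C} ∩ {C} = {C} (intersection, +0)
XY@4: {A} ∪ {C} = {A,C} (union, +1)
AVXY@4: {C} ∩ {A,C} = {C} (intersection, +0)
AV@5: {G} ∪ {A} = {A,G} (union, +1)
XY@5: {A} ∪ {T} = {A,T} (union, +1)
AVXY@5: {A,G} ∩ {A,T} = {A} (intersection, +0)
per-site changes: [1, 1, 1, 2, 1, 2]; total = 8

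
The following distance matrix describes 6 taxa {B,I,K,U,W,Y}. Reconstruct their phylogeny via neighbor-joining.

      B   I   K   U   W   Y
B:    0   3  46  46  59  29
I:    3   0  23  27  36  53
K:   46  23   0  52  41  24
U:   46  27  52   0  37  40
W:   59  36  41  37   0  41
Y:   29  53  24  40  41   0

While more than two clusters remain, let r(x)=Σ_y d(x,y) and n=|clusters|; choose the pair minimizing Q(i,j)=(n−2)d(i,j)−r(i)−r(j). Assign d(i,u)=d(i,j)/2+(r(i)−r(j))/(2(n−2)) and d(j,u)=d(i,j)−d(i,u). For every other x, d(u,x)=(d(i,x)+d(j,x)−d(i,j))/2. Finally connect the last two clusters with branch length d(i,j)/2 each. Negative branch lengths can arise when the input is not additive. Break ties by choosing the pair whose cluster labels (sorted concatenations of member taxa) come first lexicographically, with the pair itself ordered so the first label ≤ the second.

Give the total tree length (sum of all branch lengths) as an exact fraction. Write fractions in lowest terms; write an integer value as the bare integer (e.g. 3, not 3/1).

749/8

iteration 1: select B,I (d=3, Q=-313); attach at lengths (53/8, -29/8); label the merged cluster BI
  updated: d(BI,K)=33, d(BI,U)=35, d(BI,W)=46, d(BI,Y)=79/2
iteration 2: select K,Y (d=24, Q=-445/2); attach at lengths (155/12, 133/12); label the merged cluster KY
  updated: d(BI,KY)=97/4, d(KY,U)=34, d(KY,W)=29
iteration 3: select BI,KY (d=97/4, Q=-144); attach at lengths (133/8, 61/8); label the merged cluster BIKY
  updated: d(BIKY,U)=179/8, d(BIKY,W)=203/8
iteration 4: select BIKY,U (d=179/8, Q=-339/4); attach at lengths (43/8, 17); label the merged cluster BIKUY
  updated: d(BIKUY,W)=20
iteration 5: select BIKUY,W (d=20); attach at lengths (10, 10); label the merged cluster BIKUWY
final tree: ((((B:53/8,I:-29/8):133/8,(K:155/12,Y:133/12):61/8):43/8,U:17):10,W:10)
total length: 749/8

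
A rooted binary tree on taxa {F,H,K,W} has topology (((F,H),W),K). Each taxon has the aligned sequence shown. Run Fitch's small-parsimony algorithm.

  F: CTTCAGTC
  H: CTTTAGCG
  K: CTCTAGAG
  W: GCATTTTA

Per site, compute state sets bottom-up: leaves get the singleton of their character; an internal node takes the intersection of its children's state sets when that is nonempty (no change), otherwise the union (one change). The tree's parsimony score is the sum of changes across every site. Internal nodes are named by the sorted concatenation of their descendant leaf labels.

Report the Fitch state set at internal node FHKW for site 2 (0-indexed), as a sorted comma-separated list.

A,C,T

[col 0] FH: children F:{C}, H:{C} ∩→ {C}; cost 0
[col 0] FHW: children FH:{C}, W:{G} ∪→ {C,G}; cost 1
[col 0] FHKW: children FHW:{C,G}, K:{C} ∩→ {C}; cost 0
[col 1] FH: children F:{T}, H:{T} ∩→ {T}; cost 0
[col 1] FHW: children FH:{T}, W:{C} ∪→ {C,T}; cost 1
[col 1] FHKW: children FHW:{C,T}, K:{T} ∩→ {T}; cost 0
[col 2] FH: children F:{T}, H:{T} ∩→ {T}; cost 0
[col 2] FHW: children FH:{T}, W:{A} ∪→ {A,T}; cost 1
[col 2] FHKW: children FHW:{A,T}, K:{C} ∪→ {A,C,T}; cost 1
[col 3] FH: children F:{C}, H:{T} ∪→ {C,T}; cost 1
[col 3] FHW: children FH:{C,T}, W:{T} ∩→ {T}; cost 0
[col 3] FHKW: children FHW:{T}, K:{T} ∩→ {T}; cost 0
[col 4] FH: children F:{A}, H:{A} ∩→ {A}; cost 0
[col 4] FHW: children FH:{A}, W:{T} ∪→ {A,T}; cost 1
[col 4] FHKW: children FHW:{A,T}, K:{A} ∩→ {A}; cost 0
[col 5] FH: children F:{G}, H:{G} ∩→ {G}; cost 0
[col 5] FHW: children FH:{G}, W:{T} ∪→ {G,T}; cost 1
[col 5] FHKW: children FHW:{G,T}, K:{G} ∩→ {G}; cost 0
[col 6] FH: children F:{T}, H:{C} ∪→ {C,T}; cost 1
[col 6] FHW: children FH:{C,T}, W:{T} ∩→ {T}; cost 0
[col 6] FHKW: children FHW:{T}, K:{A} ∪→ {A,T}; cost 1
[col 7] FH: children F:{C}, H:{G} ∪→ {C,G}; cost 1
[col 7] FHW: children FH:{C,G}, W:{A} ∪→ {A,C,G}; cost 1
[col 7] FHKW: children FHW:{A,C,G}, K:{G} ∩→ {G}; cost 0
per-site changes: [1, 1, 2, 1, 1, 1, 2, 2]; total = 11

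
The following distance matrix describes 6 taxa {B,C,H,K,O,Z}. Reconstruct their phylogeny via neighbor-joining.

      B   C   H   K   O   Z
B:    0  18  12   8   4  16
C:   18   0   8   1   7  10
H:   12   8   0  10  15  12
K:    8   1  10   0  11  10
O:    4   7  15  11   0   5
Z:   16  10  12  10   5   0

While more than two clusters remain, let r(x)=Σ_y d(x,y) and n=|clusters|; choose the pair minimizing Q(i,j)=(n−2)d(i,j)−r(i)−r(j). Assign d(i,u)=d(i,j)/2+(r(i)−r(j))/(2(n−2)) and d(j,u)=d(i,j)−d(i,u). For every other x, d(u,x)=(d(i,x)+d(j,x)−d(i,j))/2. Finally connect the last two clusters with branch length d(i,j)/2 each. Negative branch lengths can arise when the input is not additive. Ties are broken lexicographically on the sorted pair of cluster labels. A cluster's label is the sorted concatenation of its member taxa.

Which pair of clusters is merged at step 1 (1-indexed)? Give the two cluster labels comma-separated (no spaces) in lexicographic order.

B,O

step 1: merge (B,O) at d=4, Q=-84; branch lengths B→4, O→0; new cluster BO
  updated: d(BO,C)=21/2, d(BO,H)=23/2, d(BO,K)=15/2, d(BO,Z)=17/2
step 2: merge (C,K) at d=1, Q=-55; branch lengths C→2/3, K→1/3; new cluster CK
  updated: d(BO,CK)=17/2, d(CK,H)=17/2, d(CK,Z)=19/2
step 3: merge (BO,Z) at d=17/2, Q=-83/2; branch lengths BO→31/8, Z→37/8; new cluster BOZ
  updated: d(BOZ,CK)=19/4, d(BOZ,H)=15/2
step 4: merge (BOZ,CK) at d=19/4, Q=-83/4; branch lengths BOZ→15/8, CK→23/8; new cluster BCKOZ
  updated: d(BCKOZ,H)=45/8
step 5: merge (BCKOZ,H) at d=45/8; branch lengths BCKOZ→45/16, H→45/16; new cluster BCHKOZ
final tree: ((((B:4,O:0):31/8,Z:37/8):15/8,(C:2/3,K:1/3):23/8):45/16,H:45/16)
total length: 191/8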